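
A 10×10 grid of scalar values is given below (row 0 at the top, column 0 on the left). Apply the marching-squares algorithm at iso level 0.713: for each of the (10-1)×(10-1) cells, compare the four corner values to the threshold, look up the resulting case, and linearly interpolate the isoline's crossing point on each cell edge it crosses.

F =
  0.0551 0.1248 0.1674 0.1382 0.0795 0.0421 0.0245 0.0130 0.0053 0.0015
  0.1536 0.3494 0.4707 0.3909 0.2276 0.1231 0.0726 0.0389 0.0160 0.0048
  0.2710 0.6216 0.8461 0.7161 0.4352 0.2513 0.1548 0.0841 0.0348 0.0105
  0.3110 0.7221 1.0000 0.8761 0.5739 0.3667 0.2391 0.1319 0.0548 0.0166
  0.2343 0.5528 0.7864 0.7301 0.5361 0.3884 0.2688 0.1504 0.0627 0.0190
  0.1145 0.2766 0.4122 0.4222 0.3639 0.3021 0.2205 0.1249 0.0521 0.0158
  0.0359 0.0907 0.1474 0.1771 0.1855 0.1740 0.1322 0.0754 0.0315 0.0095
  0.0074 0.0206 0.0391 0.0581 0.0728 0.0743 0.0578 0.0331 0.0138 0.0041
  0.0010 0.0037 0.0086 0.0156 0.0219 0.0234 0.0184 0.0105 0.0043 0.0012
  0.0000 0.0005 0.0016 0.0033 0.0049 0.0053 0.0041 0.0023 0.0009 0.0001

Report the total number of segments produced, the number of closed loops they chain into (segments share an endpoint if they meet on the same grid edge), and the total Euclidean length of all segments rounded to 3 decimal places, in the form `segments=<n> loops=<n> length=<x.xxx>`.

cell (1,1): code 0100 → (1.645,2.000)–(2.000,1.407)
cell (1,2): code 1100 → (1.990,3.000)–(1.645,2.000)
cell (1,3): code 1000 → (2.000,3.011)–(1.990,3.000)
cell (2,0): code 0100 → (2.909,1.000)–(3.000,0.978)
cell (2,1): code 1110 → (2.000,1.407)–(2.909,1.000)
cell (2,3): code 1001 → (3.000,3.540)–(2.000,3.011)
cell (3,0): code 0010 → (3.000,0.978)–(3.054,1.000)
cell (3,1): code 0111 → (3.054,1.000)–(4.000,1.686)
cell (3,3): code 1001 → (4.000,3.088)–(3.000,3.540)
cell (4,1): code 0010 → (4.000,1.686)–(4.196,2.000)
cell (4,2): code 0011 → (4.196,2.000)–(4.056,3.000)
cell (4,3): code 0001 → (4.056,3.000)–(4.000,3.088)
total: 12 segments, chained into 1 closed loop(s), length Σ = 7.792434

segments=12 loops=1 length=7.792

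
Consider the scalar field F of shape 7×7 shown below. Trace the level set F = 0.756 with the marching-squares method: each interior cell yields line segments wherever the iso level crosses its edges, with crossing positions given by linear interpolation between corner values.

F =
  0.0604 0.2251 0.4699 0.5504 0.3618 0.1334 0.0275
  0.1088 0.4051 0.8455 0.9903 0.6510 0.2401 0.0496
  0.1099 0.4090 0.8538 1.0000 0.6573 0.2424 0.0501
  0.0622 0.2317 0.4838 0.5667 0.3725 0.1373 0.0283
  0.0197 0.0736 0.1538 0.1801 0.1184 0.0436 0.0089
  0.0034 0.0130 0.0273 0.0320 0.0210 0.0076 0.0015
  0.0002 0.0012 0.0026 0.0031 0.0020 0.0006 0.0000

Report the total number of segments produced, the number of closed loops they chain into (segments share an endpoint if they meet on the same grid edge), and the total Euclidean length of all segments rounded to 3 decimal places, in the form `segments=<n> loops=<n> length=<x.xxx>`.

cell (0,1): code 0100 → (0.762,2.000)–(1.000,1.797)
cell (0,2): code 1100 → (0.467,3.000)–(0.762,2.000)
cell (0,3): code 1000 → (1.000,3.691)–(0.467,3.000)
cell (1,1): code 0110 → (1.000,1.797)–(2.000,1.780)
cell (1,3): code 1001 → (2.000,3.712)–(1.000,3.691)
cell (2,1): code 0010 → (2.000,1.780)–(2.264,2.000)
cell (2,2): code 0011 → (2.264,2.000)–(2.563,3.000)
cell (2,3): code 0001 → (2.563,3.000)–(2.000,3.712)
total: 8 segments, chained into 1 closed loop(s), length Σ = 6.523317

segments=8 loops=1 length=6.523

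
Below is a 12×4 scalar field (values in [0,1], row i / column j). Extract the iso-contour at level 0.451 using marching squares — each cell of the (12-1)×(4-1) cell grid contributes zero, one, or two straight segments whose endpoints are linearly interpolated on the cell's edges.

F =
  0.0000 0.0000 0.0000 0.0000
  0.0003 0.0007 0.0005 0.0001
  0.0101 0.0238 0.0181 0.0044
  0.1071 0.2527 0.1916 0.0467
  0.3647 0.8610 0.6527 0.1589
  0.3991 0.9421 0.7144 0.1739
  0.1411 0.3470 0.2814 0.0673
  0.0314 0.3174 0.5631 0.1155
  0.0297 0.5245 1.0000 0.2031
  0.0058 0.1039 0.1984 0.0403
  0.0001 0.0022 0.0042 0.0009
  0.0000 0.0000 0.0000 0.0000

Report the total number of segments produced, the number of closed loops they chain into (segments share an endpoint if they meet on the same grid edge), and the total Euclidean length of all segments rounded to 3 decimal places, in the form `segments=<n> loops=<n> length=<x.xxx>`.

cell (3,0): code 0100 → (3.326,1.000)–(4.000,0.174)
cell (3,1): code 1100 → (3.563,2.000)–(3.326,1.000)
cell (3,2): code 1000 → (4.000,2.408)–(3.563,2.000)
cell (4,0): code 0110 → (4.000,0.174)–(5.000,0.096)
cell (4,2): code 1001 → (5.000,2.487)–(4.000,2.408)
cell (5,0): code 0010 → (5.000,0.096)–(5.825,1.000)
cell (5,1): code 0011 → (5.825,1.000)–(5.608,2.000)
cell (5,2): code 0001 → (5.608,2.000)–(5.000,2.487)
cell (6,1): code 0100 → (6.602,2.000)–(7.000,1.544)
cell (6,2): code 1000 → (7.000,2.250)–(6.602,2.000)
cell (7,0): code 0100 → (7.645,1.000)–(8.000,0.851)
cell (7,1): code 1110 → (7.000,1.544)–(7.645,1.000)
cell (7,2): code 1001 → (8.000,2.689)–(7.000,2.250)
cell (8,0): code 0010 → (8.000,0.851)–(8.175,1.000)
cell (8,1): code 0011 → (8.175,1.000)–(8.685,2.000)
cell (8,2): code 0001 → (8.685,2.000)–(8.000,2.689)
total: 16 segments, chained into 2 closed loop(s), length Σ = 13.444798

segments=16 loops=2 length=13.445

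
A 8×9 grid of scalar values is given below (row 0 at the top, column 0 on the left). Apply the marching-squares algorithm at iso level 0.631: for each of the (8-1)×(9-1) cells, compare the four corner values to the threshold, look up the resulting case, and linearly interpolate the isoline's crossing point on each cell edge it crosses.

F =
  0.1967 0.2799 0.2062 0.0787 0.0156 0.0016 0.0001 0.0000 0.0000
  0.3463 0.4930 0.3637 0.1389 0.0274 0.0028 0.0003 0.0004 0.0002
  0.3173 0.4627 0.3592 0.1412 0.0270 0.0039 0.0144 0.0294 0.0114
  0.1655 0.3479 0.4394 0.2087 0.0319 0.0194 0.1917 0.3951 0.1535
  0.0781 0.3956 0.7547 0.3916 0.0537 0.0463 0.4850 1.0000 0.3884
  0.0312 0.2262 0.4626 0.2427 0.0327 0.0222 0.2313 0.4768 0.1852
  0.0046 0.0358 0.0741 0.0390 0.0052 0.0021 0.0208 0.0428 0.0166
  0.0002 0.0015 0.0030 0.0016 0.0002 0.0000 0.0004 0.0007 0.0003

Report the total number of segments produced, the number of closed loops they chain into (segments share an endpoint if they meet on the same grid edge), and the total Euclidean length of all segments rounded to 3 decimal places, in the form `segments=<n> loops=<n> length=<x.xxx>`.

cell (3,1): code 0100 → (3.608,2.000)–(4.000,1.656)
cell (3,2): code 1000 → (4.000,2.341)–(3.608,2.000)
cell (3,6): code 0100 → (3.390,7.000)–(4.000,6.283)
cell (3,7): code 1000 → (4.000,7.603)–(3.390,7.000)
cell (4,1): code 0010 → (4.000,1.656)–(4.423,2.000)
cell (4,2): code 0001 → (4.423,2.000)–(4.000,2.341)
cell (4,6): code 0010 → (4.000,6.283)–(4.705,7.000)
cell (4,7): code 0001 → (4.705,7.000)–(4.000,7.603)
total: 8 segments, chained into 2 closed loop(s), length Σ = 5.863597

segments=8 loops=2 length=5.864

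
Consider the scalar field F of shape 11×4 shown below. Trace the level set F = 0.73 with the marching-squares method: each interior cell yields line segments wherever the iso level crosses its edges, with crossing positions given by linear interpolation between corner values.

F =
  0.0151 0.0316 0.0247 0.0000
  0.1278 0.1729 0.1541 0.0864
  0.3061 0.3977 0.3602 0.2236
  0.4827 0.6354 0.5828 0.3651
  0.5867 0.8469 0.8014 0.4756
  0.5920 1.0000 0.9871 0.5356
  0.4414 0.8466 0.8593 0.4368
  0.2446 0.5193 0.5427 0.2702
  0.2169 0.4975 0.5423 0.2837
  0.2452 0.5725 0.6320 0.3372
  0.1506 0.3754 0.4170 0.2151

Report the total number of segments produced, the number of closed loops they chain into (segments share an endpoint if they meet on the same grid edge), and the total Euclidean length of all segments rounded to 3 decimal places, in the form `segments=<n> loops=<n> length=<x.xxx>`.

cell (3,0): code 0100 → (3.447,1.000)–(4.000,0.551)
cell (3,1): code 1100 → (3.673,2.000)–(3.447,1.000)
cell (3,2): code 1000 → (4.000,2.219)–(3.673,2.000)
cell (4,0): code 0110 → (4.000,0.551)–(5.000,0.338)
cell (4,2): code 1001 → (5.000,2.569)–(4.000,2.219)
cell (5,0): code 0110 → (5.000,0.338)–(6.000,0.712)
cell (5,2): code 1001 → (6.000,2.306)–(5.000,2.569)
cell (6,0): code 0010 → (6.000,0.712)–(6.356,1.000)
cell (6,1): code 0011 → (6.356,1.000)–(6.408,2.000)
cell (6,2): code 0001 → (6.408,2.000)–(6.000,2.306)
total: 10 segments, chained into 1 closed loop(s), length Σ = 8.284167

segments=10 loops=1 length=8.284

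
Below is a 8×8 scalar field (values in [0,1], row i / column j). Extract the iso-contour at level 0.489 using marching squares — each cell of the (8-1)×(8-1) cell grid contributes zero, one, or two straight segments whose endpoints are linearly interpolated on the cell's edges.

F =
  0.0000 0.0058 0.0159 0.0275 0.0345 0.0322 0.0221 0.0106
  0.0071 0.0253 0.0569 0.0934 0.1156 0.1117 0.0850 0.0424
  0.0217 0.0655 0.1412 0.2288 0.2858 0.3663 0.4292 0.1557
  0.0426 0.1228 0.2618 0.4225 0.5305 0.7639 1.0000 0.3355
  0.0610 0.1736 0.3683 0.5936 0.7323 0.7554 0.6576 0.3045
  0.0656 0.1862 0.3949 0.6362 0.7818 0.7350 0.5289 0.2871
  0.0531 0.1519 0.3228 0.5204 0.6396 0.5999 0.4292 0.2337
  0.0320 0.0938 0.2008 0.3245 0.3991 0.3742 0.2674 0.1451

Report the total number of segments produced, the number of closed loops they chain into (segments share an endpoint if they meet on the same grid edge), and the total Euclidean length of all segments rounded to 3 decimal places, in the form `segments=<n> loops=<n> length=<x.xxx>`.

segments=16 loops=1 length=13.721

cell (2,3): code 0100 → (2.830,4.000)–(3.000,3.616)
cell (2,4): code 1100 → (2.309,5.000)–(2.830,4.000)
cell (2,5): code 1100 → (2.105,6.000)–(2.309,5.000)
cell (2,6): code 1000 → (3.000,6.769)–(2.105,6.000)
cell (3,2): code 0100 → (3.389,3.000)–(4.000,2.536)
cell (3,3): code 1110 → (3.000,3.616)–(3.389,3.000)
cell (3,6): code 1001 → (4.000,6.477)–(3.000,6.769)
cell (4,2): code 0110 → (4.000,2.536)–(5.000,2.390)
cell (4,6): code 1001 → (5.000,6.165)–(4.000,6.477)
cell (5,2): code 0110 → (5.000,2.390)–(6.000,2.841)
cell (5,5): code 1011 → (6.000,5.650)–(5.400,6.000)
cell (5,6): code 0001 → (5.400,6.000)–(5.000,6.165)
cell (6,2): code 0010 → (6.000,2.841)–(6.160,3.000)
cell (6,3): code 0011 → (6.160,3.000)–(6.626,4.000)
cell (6,4): code 0011 → (6.626,4.000)–(6.491,5.000)
cell (6,5): code 0001 → (6.491,5.000)–(6.000,5.650)
total: 16 segments, chained into 1 closed loop(s), length Σ = 13.721447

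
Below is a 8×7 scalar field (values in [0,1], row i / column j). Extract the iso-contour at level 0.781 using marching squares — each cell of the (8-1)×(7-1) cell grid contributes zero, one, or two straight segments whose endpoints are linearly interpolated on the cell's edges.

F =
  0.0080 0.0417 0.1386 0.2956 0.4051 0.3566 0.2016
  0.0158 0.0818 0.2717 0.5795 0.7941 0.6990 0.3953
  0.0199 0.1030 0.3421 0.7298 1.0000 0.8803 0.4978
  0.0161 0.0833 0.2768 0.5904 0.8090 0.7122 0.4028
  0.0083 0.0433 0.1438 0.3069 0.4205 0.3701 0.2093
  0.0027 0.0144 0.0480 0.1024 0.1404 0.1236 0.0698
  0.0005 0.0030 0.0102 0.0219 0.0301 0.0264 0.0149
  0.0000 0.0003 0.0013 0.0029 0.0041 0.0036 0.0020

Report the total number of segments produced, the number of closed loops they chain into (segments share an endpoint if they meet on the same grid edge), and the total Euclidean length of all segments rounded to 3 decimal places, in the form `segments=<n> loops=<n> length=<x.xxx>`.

cell (0,3): code 0100 → (0.966,4.000)–(1.000,3.939)
cell (0,4): code 1000 → (1.000,4.138)–(0.966,4.000)
cell (1,3): code 0110 → (1.000,3.939)–(2.000,3.189)
cell (1,4): code 1101 → (1.452,5.000)–(1.000,4.138)
cell (1,5): code 1000 → (2.000,5.260)–(1.452,5.000)
cell (2,3): code 0110 → (2.000,3.189)–(3.000,3.872)
cell (2,4): code 1011 → (3.000,4.289)–(2.591,5.000)
cell (2,5): code 0001 → (2.591,5.000)–(2.000,5.260)
cell (3,3): code 0010 → (3.000,3.872)–(3.072,4.000)
cell (3,4): code 0001 → (3.072,4.000)–(3.000,4.289)
total: 10 segments, chained into 1 closed loop(s), length Σ = 6.162144

segments=10 loops=1 length=6.162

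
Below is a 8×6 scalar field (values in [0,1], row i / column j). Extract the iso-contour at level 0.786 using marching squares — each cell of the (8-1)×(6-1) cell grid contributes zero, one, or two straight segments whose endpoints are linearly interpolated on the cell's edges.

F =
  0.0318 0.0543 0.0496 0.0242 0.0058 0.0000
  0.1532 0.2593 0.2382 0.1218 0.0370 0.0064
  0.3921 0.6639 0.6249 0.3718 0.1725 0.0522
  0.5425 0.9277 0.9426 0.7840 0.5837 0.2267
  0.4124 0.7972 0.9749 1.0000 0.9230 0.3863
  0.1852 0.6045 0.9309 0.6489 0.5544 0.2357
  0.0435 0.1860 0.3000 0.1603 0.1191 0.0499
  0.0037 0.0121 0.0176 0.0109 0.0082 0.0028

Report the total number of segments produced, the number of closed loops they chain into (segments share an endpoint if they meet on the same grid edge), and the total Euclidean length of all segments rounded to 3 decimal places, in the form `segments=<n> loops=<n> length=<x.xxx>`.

cell (2,0): code 0100 → (2.463,1.000)–(3.000,0.632)
cell (2,1): code 1100 → (2.507,2.000)–(2.463,1.000)
cell (2,2): code 1000 → (3.000,2.987)–(2.507,2.000)
cell (3,0): code 0110 → (3.000,0.632)–(4.000,0.971)
cell (3,2): code 1101 → (3.009,3.000)–(3.000,2.987)
cell (3,3): code 1100 → (3.596,4.000)–(3.009,3.000)
cell (3,4): code 1000 → (4.000,4.255)–(3.596,4.000)
cell (4,0): code 0010 → (4.000,0.971)–(4.058,1.000)
cell (4,1): code 0111 → (4.058,1.000)–(5.000,1.556)
cell (4,2): code 1011 → (5.000,2.514)–(4.610,3.000)
cell (4,3): code 0011 → (4.610,3.000)–(4.372,4.000)
cell (4,4): code 0001 → (4.372,4.000)–(4.000,4.255)
cell (5,1): code 0010 → (5.000,1.556)–(5.230,2.000)
cell (5,2): code 0001 → (5.230,2.000)–(5.000,2.514)
total: 14 segments, chained into 1 closed loop(s), length Σ = 9.788086

segments=14 loops=1 length=9.788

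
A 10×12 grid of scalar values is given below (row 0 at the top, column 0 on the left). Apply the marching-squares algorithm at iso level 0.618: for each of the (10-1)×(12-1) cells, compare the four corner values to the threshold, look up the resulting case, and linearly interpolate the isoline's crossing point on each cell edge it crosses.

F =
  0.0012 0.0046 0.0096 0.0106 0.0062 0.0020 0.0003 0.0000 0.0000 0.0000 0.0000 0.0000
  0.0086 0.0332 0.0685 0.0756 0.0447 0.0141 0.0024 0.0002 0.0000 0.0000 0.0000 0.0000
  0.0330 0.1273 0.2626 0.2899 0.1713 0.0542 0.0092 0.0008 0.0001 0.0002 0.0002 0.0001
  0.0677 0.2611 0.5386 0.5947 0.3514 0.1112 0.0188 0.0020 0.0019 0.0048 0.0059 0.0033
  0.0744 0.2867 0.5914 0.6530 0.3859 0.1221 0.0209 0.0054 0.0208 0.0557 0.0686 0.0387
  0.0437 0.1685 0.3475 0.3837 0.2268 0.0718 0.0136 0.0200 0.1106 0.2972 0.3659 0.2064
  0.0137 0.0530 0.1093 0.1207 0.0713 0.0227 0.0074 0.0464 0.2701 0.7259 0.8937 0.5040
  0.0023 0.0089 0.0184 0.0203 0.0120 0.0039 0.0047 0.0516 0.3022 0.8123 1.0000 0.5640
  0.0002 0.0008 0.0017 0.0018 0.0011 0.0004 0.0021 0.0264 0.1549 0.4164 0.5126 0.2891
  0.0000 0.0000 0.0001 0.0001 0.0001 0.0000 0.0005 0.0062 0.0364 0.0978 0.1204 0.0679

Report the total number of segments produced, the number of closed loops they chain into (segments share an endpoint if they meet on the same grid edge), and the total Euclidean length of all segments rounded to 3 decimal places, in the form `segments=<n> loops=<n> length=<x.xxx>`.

segments=12 loops=2 length=9.333

cell (3,2): code 0100 → (3.400,3.000)–(4.000,2.432)
cell (3,3): code 1000 → (4.000,3.131)–(3.400,3.000)
cell (4,2): code 0010 → (4.000,2.432)–(4.130,3.000)
cell (4,3): code 0001 → (4.130,3.000)–(4.000,3.131)
cell (5,8): code 0100 → (5.748,9.000)–(6.000,8.763)
cell (5,9): code 1100 → (5.478,10.000)–(5.748,9.000)
cell (5,10): code 1000 → (6.000,10.707)–(5.478,10.000)
cell (6,8): code 0110 → (6.000,8.763)–(7.000,8.619)
cell (6,10): code 1001 → (7.000,10.876)–(6.000,10.707)
cell (7,8): code 0010 → (7.000,8.619)–(7.491,9.000)
cell (7,9): code 0011 → (7.491,9.000)–(7.784,10.000)
cell (7,10): code 0001 → (7.784,10.000)–(7.000,10.876)
total: 12 segments, chained into 2 closed loop(s), length Σ = 9.332692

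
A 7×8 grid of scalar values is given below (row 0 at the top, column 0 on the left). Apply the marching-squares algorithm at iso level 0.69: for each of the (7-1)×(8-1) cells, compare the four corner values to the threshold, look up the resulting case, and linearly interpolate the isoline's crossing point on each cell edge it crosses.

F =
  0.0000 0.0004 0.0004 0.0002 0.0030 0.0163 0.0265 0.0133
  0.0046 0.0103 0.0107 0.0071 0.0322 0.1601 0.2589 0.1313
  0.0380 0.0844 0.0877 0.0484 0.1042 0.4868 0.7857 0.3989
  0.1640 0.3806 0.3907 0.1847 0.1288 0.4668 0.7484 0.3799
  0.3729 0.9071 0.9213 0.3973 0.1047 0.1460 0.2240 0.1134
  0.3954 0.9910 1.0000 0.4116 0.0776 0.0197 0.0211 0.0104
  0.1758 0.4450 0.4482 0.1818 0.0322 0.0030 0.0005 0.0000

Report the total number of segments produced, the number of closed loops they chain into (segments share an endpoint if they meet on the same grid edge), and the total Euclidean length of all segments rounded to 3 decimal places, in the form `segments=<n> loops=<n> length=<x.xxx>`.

segments=14 loops=2 length=9.841

cell (1,5): code 0100 → (1.818,6.000)–(2.000,5.680)
cell (1,6): code 1000 → (2.000,6.247)–(1.818,6.000)
cell (2,5): code 0110 → (2.000,5.680)–(3.000,5.793)
cell (2,6): code 1001 → (3.000,6.158)–(2.000,6.247)
cell (3,0): code 0100 → (3.588,1.000)–(4.000,0.594)
cell (3,1): code 1100 → (3.564,2.000)–(3.588,1.000)
cell (3,2): code 1000 → (4.000,2.441)–(3.564,2.000)
cell (3,5): code 0010 → (3.000,5.793)–(3.111,6.000)
cell (3,6): code 0001 → (3.111,6.000)–(3.000,6.158)
cell (4,0): code 0110 → (4.000,0.594)–(5.000,0.495)
cell (4,2): code 1001 → (5.000,2.527)–(4.000,2.441)
cell (5,0): code 0010 → (5.000,0.495)–(5.551,1.000)
cell (5,1): code 0011 → (5.551,1.000)–(5.562,2.000)
cell (5,2): code 0001 → (5.562,2.000)–(5.000,2.527)
total: 14 segments, chained into 2 closed loop(s), length Σ = 9.840707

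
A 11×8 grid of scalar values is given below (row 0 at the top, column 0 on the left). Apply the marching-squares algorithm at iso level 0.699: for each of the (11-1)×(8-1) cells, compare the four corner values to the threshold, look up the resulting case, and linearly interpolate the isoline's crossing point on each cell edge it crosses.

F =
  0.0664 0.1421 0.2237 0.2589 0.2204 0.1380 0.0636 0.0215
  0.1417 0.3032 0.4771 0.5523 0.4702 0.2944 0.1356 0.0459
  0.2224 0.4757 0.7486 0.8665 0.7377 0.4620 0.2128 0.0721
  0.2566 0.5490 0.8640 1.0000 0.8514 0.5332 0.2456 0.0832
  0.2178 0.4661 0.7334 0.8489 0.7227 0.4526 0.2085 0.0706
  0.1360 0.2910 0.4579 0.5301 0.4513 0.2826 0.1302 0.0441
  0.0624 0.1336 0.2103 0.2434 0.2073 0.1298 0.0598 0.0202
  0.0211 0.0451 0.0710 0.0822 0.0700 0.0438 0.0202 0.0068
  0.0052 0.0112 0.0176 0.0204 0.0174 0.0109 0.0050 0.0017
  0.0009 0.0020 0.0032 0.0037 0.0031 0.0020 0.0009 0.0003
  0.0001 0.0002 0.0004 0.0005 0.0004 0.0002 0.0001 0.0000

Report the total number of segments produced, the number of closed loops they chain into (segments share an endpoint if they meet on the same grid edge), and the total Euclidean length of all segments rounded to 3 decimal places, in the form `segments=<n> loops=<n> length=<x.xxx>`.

cell (1,1): code 0100 → (1.817,2.000)–(2.000,1.818)
cell (1,2): code 1100 → (1.467,3.000)–(1.817,2.000)
cell (1,3): code 1100 → (1.855,4.000)–(1.467,3.000)
cell (1,4): code 1000 → (2.000,4.140)–(1.855,4.000)
cell (2,1): code 0110 → (2.000,1.818)–(3.000,1.476)
cell (2,4): code 1001 → (3.000,4.479)–(2.000,4.140)
cell (3,1): code 0110 → (3.000,1.476)–(4.000,1.871)
cell (3,4): code 1001 → (4.000,4.088)–(3.000,4.479)
cell (4,1): code 0010 → (4.000,1.871)–(4.125,2.000)
cell (4,2): code 0011 → (4.125,2.000)–(4.470,3.000)
cell (4,3): code 0011 → (4.470,3.000)–(4.087,4.000)
cell (4,4): code 0001 → (4.087,4.000)–(4.000,4.088)
total: 12 segments, chained into 1 closed loop(s), length Σ = 9.285200

segments=12 loops=1 length=9.285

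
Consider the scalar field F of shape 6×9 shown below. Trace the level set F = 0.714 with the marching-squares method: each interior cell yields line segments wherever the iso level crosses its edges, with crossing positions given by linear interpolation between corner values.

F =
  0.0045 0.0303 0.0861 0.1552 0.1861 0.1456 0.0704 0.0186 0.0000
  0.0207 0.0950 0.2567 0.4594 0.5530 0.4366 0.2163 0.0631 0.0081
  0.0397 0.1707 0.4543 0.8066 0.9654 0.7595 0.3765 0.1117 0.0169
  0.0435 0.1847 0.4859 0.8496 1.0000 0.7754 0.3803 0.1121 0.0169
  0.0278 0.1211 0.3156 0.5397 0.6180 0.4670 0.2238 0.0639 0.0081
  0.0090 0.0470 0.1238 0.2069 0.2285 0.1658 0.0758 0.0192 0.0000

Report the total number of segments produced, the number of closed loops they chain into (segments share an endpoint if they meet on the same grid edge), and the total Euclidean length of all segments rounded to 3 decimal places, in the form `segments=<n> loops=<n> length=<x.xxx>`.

cell (1,2): code 0100 → (1.733,3.000)–(2.000,2.737)
cell (1,3): code 1100 → (1.390,4.000)–(1.733,3.000)
cell (1,4): code 1100 → (1.859,5.000)–(1.390,4.000)
cell (1,5): code 1000 → (2.000,5.119)–(1.859,5.000)
cell (2,2): code 0110 → (2.000,2.737)–(3.000,2.627)
cell (2,5): code 1001 → (3.000,5.155)–(2.000,5.119)
cell (3,2): code 0010 → (3.000,2.627)–(3.438,3.000)
cell (3,3): code 0011 → (3.438,3.000)–(3.749,4.000)
cell (3,4): code 0011 → (3.749,4.000)–(3.199,5.000)
cell (3,5): code 0001 → (3.199,5.000)–(3.000,5.155)
total: 10 segments, chained into 1 closed loop(s), length Σ = 7.742793

segments=10 loops=1 length=7.743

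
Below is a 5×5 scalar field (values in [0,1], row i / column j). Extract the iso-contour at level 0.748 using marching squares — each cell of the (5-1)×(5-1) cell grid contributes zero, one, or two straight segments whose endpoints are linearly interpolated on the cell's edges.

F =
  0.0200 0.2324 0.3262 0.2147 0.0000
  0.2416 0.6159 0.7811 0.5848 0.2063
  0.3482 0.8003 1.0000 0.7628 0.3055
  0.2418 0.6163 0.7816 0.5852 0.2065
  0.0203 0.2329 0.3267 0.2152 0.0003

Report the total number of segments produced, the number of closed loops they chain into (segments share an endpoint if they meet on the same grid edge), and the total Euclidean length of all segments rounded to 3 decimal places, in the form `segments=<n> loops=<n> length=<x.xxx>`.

cell (0,1): code 0100 → (0.927,2.000)–(1.000,1.800)
cell (0,2): code 1000 → (1.000,2.169)–(0.927,2.000)
cell (1,0): code 0100 → (1.716,1.000)–(2.000,0.884)
cell (1,1): code 1110 → (1.000,1.800)–(1.716,1.000)
cell (1,2): code 1101 → (1.917,3.000)–(1.000,2.169)
cell (1,3): code 1000 → (2.000,3.032)–(1.917,3.000)
cell (2,0): code 0010 → (2.000,0.884)–(2.284,1.000)
cell (2,1): code 0111 → (2.284,1.000)–(3.000,1.797)
cell (2,2): code 1011 → (3.000,2.171)–(2.083,3.000)
cell (2,3): code 0001 → (2.083,3.000)–(2.000,3.032)
cell (3,1): code 0010 → (3.000,1.797)–(3.074,2.000)
cell (3,2): code 0001 → (3.074,2.000)–(3.000,2.171)
total: 12 segments, chained into 1 closed loop(s), length Σ = 6.209401

segments=12 loops=1 length=6.209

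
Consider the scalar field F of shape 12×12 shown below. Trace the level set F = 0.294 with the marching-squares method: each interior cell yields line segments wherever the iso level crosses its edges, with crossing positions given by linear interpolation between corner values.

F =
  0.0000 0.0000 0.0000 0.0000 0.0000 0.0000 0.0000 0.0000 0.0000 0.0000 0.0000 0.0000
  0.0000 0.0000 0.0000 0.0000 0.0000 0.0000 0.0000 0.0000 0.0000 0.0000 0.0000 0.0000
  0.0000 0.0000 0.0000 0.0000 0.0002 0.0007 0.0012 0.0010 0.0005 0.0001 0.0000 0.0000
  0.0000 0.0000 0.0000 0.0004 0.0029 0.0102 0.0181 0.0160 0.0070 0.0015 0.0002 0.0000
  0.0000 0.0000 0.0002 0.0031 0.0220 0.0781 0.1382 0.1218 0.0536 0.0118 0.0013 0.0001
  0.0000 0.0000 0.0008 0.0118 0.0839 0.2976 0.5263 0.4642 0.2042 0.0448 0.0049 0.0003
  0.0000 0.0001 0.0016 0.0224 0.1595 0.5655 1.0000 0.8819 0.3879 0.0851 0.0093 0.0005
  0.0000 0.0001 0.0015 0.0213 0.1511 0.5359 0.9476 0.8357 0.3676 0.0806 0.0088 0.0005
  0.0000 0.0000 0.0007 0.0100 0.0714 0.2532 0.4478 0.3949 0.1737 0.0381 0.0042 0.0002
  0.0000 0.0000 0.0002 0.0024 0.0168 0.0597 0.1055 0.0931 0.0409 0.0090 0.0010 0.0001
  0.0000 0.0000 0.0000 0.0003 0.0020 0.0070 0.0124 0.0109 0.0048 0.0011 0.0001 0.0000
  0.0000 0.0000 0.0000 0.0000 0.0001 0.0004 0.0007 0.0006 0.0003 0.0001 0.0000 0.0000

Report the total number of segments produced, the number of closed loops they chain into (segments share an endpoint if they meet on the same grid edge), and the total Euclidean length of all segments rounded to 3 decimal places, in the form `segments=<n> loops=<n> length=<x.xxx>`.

cell (4,4): code 0100 → (4.984,5.000)–(5.000,4.983)
cell (4,5): code 1100 → (4.401,6.000)–(4.984,5.000)
cell (4,6): code 1100 → (4.503,7.000)–(4.401,6.000)
cell (4,7): code 1000 → (5.000,7.655)–(4.503,7.000)
cell (5,4): code 0110 → (5.000,4.983)–(6.000,4.331)
cell (5,7): code 1101 → (5.489,8.000)–(5.000,7.655)
cell (5,8): code 1000 → (6.000,8.310)–(5.489,8.000)
cell (6,4): code 0110 → (6.000,4.331)–(7.000,4.371)
cell (6,8): code 1001 → (7.000,8.256)–(6.000,8.310)
cell (7,4): code 0010 → (7.000,4.371)–(7.856,5.000)
cell (7,5): code 0111 → (7.856,5.000)–(8.000,5.210)
cell (7,7): code 1011 → (8.000,7.456)–(7.380,8.000)
cell (7,8): code 0001 → (7.380,8.000)–(7.000,8.256)
cell (8,5): code 0010 → (8.000,5.210)–(8.449,6.000)
cell (8,6): code 0011 → (8.449,6.000)–(8.334,7.000)
cell (8,7): code 0001 → (8.334,7.000)–(8.000,7.456)
total: 16 segments, chained into 1 closed loop(s), length Σ = 12.480787

segments=16 loops=1 length=12.481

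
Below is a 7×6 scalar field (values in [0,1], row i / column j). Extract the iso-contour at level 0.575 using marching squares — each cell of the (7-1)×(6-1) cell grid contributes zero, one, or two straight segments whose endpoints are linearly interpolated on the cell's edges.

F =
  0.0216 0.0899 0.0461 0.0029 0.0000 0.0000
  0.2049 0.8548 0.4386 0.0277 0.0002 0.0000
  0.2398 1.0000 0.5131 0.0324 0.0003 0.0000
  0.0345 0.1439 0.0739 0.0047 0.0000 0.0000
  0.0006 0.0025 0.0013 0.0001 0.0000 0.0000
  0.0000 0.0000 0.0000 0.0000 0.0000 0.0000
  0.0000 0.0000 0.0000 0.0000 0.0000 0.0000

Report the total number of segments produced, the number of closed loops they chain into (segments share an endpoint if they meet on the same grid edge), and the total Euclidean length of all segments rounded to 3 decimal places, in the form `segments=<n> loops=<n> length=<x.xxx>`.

cell (0,0): code 0100 → (0.634,1.000)–(1.000,0.569)
cell (0,1): code 1000 → (1.000,1.672)–(0.634,1.000)
cell (1,0): code 0110 → (1.000,0.569)–(2.000,0.441)
cell (1,1): code 1001 → (2.000,1.873)–(1.000,1.672)
cell (2,0): code 0010 → (2.000,0.441)–(2.496,1.000)
cell (2,1): code 0001 → (2.496,1.000)–(2.000,1.873)
total: 6 segments, chained into 1 closed loop(s), length Σ = 5.110274

segments=6 loops=1 length=5.110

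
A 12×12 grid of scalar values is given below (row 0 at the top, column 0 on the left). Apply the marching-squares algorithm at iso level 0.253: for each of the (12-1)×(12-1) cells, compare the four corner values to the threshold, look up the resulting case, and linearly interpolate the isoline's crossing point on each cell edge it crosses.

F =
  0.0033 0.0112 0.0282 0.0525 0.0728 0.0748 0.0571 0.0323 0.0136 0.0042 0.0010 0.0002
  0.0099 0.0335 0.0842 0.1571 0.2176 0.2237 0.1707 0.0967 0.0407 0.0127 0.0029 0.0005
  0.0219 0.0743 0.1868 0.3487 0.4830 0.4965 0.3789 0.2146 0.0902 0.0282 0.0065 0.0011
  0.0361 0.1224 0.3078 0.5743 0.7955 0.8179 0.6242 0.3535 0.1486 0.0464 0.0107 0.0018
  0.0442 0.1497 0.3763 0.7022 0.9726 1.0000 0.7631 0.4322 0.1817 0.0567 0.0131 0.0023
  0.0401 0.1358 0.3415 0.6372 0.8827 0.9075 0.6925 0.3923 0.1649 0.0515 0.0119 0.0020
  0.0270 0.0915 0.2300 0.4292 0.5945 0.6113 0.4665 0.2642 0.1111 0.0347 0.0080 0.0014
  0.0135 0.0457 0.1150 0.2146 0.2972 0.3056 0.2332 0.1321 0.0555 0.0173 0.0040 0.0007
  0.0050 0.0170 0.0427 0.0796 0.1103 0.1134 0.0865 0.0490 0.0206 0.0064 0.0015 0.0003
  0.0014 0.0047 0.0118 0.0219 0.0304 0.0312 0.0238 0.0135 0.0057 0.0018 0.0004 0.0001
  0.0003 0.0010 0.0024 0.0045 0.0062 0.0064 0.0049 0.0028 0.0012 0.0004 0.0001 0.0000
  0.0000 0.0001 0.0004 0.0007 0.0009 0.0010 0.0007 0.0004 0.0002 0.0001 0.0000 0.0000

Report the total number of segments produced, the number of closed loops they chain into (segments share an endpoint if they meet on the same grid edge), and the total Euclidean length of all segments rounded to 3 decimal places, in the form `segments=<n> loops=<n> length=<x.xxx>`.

segments=24 loops=1 length=19.424

cell (1,2): code 0100 → (1.501,3.000)–(2.000,2.409)
cell (1,3): code 1100 → (1.133,4.000)–(1.501,3.000)
cell (1,4): code 1100 → (1.107,5.000)–(1.133,4.000)
cell (1,5): code 1100 → (1.395,6.000)–(1.107,5.000)
cell (1,6): code 1000 → (2.000,6.766)–(1.395,6.000)
cell (2,1): code 0100 → (2.547,2.000)–(3.000,1.704)
cell (2,2): code 1110 → (2.000,2.409)–(2.547,2.000)
cell (2,6): code 1101 → (2.276,7.000)–(2.000,6.766)
cell (2,7): code 1000 → (3.000,7.490)–(2.276,7.000)
cell (3,1): code 0110 → (3.000,1.704)–(4.000,1.456)
cell (3,7): code 1001 → (4.000,7.715)–(3.000,7.490)
cell (4,1): code 0110 → (4.000,1.456)–(5.000,1.570)
cell (4,7): code 1001 → (5.000,7.613)–(4.000,7.715)
cell (5,1): code 0010 → (5.000,1.570)–(5.794,2.000)
cell (5,2): code 0111 → (5.794,2.000)–(6.000,2.115)
cell (5,7): code 1001 → (6.000,7.073)–(5.000,7.613)
cell (6,2): code 0010 → (6.000,2.115)–(6.821,3.000)
cell (6,3): code 0111 → (6.821,3.000)–(7.000,3.465)
cell (6,5): code 1011 → (7.000,5.727)–(6.915,6.000)
cell (6,6): code 0011 → (6.915,6.000)–(6.085,7.000)
cell (6,7): code 0001 → (6.085,7.000)–(6.000,7.073)
cell (7,3): code 0010 → (7.000,3.465)–(7.236,4.000)
cell (7,4): code 0011 → (7.236,4.000)–(7.274,5.000)
cell (7,5): code 0001 → (7.274,5.000)–(7.000,5.727)
total: 24 segments, chained into 1 closed loop(s), length Σ = 19.424003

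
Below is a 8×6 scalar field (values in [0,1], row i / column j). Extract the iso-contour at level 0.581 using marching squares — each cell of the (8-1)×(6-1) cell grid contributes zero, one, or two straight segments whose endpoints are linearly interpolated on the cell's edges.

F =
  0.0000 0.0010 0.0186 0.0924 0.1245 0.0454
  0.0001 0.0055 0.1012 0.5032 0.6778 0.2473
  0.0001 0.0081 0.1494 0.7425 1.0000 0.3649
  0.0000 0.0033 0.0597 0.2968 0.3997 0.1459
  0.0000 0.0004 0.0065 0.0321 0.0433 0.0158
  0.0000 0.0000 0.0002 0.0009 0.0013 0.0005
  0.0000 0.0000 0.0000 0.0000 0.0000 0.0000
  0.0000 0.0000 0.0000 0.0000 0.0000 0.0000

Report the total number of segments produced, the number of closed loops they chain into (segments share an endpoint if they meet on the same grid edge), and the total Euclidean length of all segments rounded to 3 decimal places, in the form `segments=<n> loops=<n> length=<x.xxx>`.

segments=8 loops=1 length=5.705

cell (0,3): code 0100 → (0.825,4.000)–(1.000,3.446)
cell (0,4): code 1000 → (1.000,4.225)–(0.825,4.000)
cell (1,2): code 0100 → (1.325,3.000)–(2.000,2.728)
cell (1,3): code 1110 → (1.000,3.446)–(1.325,3.000)
cell (1,4): code 1001 → (2.000,4.660)–(1.000,4.225)
cell (2,2): code 0010 → (2.000,2.728)–(2.362,3.000)
cell (2,3): code 0011 → (2.362,3.000)–(2.698,4.000)
cell (2,4): code 0001 → (2.698,4.000)–(2.000,4.660)
total: 8 segments, chained into 1 closed loop(s), length Σ = 5.704581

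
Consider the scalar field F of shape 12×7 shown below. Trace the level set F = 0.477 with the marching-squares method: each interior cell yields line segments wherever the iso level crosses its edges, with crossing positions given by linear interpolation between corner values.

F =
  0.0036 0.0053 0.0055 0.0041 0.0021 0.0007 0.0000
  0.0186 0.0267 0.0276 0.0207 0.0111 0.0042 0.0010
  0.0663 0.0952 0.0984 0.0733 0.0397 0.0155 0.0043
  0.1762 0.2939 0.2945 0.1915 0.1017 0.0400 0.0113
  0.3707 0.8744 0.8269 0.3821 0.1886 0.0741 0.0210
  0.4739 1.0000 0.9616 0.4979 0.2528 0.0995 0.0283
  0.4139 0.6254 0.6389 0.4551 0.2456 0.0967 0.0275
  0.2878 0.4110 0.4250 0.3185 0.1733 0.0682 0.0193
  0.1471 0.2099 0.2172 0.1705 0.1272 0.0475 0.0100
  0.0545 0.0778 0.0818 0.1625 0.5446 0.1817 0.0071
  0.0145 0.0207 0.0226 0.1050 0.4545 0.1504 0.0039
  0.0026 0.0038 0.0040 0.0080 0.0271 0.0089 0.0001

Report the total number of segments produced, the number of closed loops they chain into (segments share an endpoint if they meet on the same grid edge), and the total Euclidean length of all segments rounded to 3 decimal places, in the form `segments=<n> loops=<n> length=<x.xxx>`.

segments=16 loops=2 length=12.380

cell (3,0): code 0100 → (3.315,1.000)–(4.000,0.211)
cell (3,1): code 1100 → (3.343,2.000)–(3.315,1.000)
cell (3,2): code 1000 → (4.000,2.787)–(3.343,2.000)
cell (4,0): code 0110 → (4.000,0.211)–(5.000,0.006)
cell (4,2): code 1101 → (4.820,3.000)–(4.000,2.787)
cell (4,3): code 1000 → (5.000,3.085)–(4.820,3.000)
cell (5,0): code 0110 → (5.000,0.006)–(6.000,0.298)
cell (5,2): code 1011 → (6.000,2.881)–(5.488,3.000)
cell (5,3): code 0001 → (5.488,3.000)–(5.000,3.085)
cell (6,0): code 0010 → (6.000,0.298)–(6.692,1.000)
cell (6,1): code 0011 → (6.692,1.000)–(6.757,2.000)
cell (6,2): code 0001 → (6.757,2.000)–(6.000,2.881)
cell (8,3): code 0100 → (8.838,4.000)–(9.000,3.823)
cell (8,4): code 1000 → (9.000,4.186)–(8.838,4.000)
cell (9,3): code 0010 → (9.000,3.823)–(9.750,4.000)
cell (9,4): code 0001 → (9.750,4.000)–(9.000,4.186)
total: 16 segments, chained into 2 closed loop(s), length Σ = 12.379899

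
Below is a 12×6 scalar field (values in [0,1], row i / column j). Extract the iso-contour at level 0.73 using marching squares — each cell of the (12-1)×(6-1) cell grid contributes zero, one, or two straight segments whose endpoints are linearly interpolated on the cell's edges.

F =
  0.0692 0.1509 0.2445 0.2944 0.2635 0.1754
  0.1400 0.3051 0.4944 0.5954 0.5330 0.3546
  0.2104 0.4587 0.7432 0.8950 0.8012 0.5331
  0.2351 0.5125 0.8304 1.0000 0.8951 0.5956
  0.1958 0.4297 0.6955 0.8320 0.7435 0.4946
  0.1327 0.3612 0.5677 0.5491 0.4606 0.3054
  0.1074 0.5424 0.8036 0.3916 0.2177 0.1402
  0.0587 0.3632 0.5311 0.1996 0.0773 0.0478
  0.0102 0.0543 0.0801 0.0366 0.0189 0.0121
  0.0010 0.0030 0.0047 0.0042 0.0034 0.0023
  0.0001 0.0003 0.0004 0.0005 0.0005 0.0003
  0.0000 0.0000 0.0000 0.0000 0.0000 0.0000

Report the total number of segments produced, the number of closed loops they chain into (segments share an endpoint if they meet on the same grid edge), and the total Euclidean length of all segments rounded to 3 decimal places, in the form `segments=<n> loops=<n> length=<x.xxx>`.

segments=16 loops=2 length=10.407

cell (1,1): code 0100 → (1.947,2.000)–(2.000,1.954)
cell (1,2): code 1100 → (1.449,3.000)–(1.947,2.000)
cell (1,3): code 1100 → (1.735,4.000)–(1.449,3.000)
cell (1,4): code 1000 → (2.000,4.266)–(1.735,4.000)
cell (2,1): code 0110 → (2.000,1.954)–(3.000,1.684)
cell (2,4): code 1001 → (3.000,4.551)–(2.000,4.266)
cell (3,1): code 0010 → (3.000,1.684)–(3.744,2.000)
cell (3,2): code 0111 → (3.744,2.000)–(4.000,2.253)
cell (3,4): code 1001 → (4.000,4.054)–(3.000,4.551)
cell (4,2): code 0010 → (4.000,2.253)–(4.361,3.000)
cell (4,3): code 0011 → (4.361,3.000)–(4.048,4.000)
cell (4,4): code 0001 → (4.048,4.000)–(4.000,4.054)
cell (5,1): code 0100 → (5.688,2.000)–(6.000,1.718)
cell (5,2): code 1000 → (6.000,2.179)–(5.688,2.000)
cell (6,1): code 0010 → (6.000,1.718)–(6.270,2.000)
cell (6,2): code 0001 → (6.270,2.000)–(6.000,2.179)
total: 16 segments, chained into 2 closed loop(s), length Σ = 10.407087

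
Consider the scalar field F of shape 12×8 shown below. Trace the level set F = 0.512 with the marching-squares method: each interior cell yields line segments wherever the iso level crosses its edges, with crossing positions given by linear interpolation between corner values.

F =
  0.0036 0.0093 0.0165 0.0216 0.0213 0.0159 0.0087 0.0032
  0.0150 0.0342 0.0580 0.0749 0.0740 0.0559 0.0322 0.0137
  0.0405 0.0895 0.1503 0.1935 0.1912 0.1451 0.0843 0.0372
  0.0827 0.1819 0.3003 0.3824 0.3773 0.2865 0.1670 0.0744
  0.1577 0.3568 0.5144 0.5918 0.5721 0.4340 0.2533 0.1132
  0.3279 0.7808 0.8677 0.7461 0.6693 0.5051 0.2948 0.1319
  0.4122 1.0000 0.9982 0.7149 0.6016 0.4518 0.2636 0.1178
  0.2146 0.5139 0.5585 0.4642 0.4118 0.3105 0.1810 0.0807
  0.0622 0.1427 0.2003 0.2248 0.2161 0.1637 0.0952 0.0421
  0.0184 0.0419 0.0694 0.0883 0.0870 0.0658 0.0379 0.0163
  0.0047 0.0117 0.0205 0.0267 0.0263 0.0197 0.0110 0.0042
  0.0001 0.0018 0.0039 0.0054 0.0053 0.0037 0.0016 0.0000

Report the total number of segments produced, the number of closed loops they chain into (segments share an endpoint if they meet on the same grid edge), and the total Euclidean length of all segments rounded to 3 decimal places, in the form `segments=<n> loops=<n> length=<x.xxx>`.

cell (3,1): code 0100 → (3.989,2.000)–(4.000,1.985)
cell (3,2): code 1100 → (3.619,3.000)–(3.989,2.000)
cell (3,3): code 1100 → (3.691,4.000)–(3.619,3.000)
cell (3,4): code 1000 → (4.000,4.435)–(3.691,4.000)
cell (4,0): code 0100 → (4.366,1.000)–(5.000,0.406)
cell (4,1): code 1110 → (4.000,1.985)–(4.366,1.000)
cell (4,4): code 1001 → (5.000,4.958)–(4.000,4.435)
cell (5,0): code 0110 → (5.000,0.406)–(6.000,0.170)
cell (5,4): code 1001 → (6.000,4.598)–(5.000,4.958)
cell (6,0): code 0110 → (6.000,0.170)–(7.000,0.994)
cell (6,2): code 1011 → (7.000,2.493)–(6.809,3.000)
cell (6,3): code 0011 → (6.809,3.000)–(6.472,4.000)
cell (6,4): code 0001 → (6.472,4.000)–(6.000,4.598)
cell (7,0): code 0010 → (7.000,0.994)–(7.005,1.000)
cell (7,1): code 0011 → (7.005,1.000)–(7.130,2.000)
cell (7,2): code 0001 → (7.130,2.000)–(7.000,2.493)
total: 16 segments, chained into 1 closed loop(s), length Σ = 12.939414

segments=16 loops=1 length=12.939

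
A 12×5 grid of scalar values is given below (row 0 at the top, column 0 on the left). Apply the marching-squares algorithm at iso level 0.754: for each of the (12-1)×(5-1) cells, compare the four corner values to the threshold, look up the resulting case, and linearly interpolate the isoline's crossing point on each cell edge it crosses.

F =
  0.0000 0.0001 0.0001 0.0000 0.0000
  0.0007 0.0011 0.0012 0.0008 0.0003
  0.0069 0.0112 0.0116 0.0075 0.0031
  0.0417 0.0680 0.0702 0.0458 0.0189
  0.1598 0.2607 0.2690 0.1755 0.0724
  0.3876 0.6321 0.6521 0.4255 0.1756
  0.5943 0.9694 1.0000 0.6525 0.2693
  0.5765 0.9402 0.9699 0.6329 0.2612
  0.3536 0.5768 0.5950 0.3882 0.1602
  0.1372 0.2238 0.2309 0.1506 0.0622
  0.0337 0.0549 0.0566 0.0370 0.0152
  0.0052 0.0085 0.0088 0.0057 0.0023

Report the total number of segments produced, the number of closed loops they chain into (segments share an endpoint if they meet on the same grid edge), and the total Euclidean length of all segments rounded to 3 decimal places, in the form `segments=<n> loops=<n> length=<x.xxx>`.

segments=8 loops=1 length=7.454

cell (5,0): code 0100 → (5.361,1.000)–(6.000,0.426)
cell (5,1): code 1100 → (5.293,2.000)–(5.361,1.000)
cell (5,2): code 1000 → (6.000,2.708)–(5.293,2.000)
cell (6,0): code 0110 → (6.000,0.426)–(7.000,0.488)
cell (6,2): code 1001 → (7.000,2.641)–(6.000,2.708)
cell (7,0): code 0010 → (7.000,0.488)–(7.512,1.000)
cell (7,1): code 0011 → (7.512,1.000)–(7.576,2.000)
cell (7,2): code 0001 → (7.576,2.000)–(7.000,2.641)
total: 8 segments, chained into 1 closed loop(s), length Σ = 7.453702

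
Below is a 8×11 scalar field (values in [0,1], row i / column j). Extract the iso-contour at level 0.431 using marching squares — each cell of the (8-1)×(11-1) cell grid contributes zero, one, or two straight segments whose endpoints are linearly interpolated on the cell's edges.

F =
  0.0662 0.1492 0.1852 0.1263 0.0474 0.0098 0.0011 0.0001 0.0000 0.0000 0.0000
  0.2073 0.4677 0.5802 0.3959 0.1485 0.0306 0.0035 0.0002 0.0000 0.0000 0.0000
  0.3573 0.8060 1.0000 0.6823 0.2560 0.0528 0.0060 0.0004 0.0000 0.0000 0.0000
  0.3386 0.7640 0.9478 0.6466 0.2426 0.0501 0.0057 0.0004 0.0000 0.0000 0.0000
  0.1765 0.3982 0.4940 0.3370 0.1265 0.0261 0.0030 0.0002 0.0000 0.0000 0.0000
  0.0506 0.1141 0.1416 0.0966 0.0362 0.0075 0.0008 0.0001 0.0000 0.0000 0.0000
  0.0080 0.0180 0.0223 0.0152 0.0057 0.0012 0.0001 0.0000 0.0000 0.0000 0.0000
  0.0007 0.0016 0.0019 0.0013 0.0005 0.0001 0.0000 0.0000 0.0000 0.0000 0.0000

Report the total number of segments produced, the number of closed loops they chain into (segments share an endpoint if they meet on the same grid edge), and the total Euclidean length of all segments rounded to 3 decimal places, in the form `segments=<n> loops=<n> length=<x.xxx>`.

segments=14 loops=1 length=10.837

cell (0,0): code 0100 → (0.885,1.000)–(1.000,0.859)
cell (0,1): code 1100 → (0.622,2.000)–(0.885,1.000)
cell (0,2): code 1000 → (1.000,2.810)–(0.622,2.000)
cell (1,0): code 0110 → (1.000,0.859)–(2.000,0.164)
cell (1,2): code 1101 → (1.123,3.000)–(1.000,2.810)
cell (1,3): code 1000 → (2.000,3.589)–(1.123,3.000)
cell (2,0): code 0110 → (2.000,0.164)–(3.000,0.217)
cell (2,3): code 1001 → (3.000,3.534)–(2.000,3.589)
cell (3,0): code 0010 → (3.000,0.217)–(3.910,1.000)
cell (3,1): code 0111 → (3.910,1.000)–(4.000,1.342)
cell (3,2): code 1011 → (4.000,2.401)–(3.696,3.000)
cell (3,3): code 0001 → (3.696,3.000)–(3.000,3.534)
cell (4,1): code 0010 → (4.000,1.342)–(4.179,2.000)
cell (4,2): code 0001 → (4.179,2.000)–(4.000,2.401)
total: 14 segments, chained into 1 closed loop(s), length Σ = 10.837436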